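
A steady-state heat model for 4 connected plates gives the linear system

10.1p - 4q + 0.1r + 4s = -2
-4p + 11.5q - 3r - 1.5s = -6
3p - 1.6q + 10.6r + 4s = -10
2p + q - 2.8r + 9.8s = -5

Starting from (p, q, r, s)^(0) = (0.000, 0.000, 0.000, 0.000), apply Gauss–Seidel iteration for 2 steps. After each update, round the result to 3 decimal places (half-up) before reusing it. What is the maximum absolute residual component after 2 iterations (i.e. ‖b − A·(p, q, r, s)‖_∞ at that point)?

Iteration 1:
  p = (-2 - (-4)·0.000 - (0.1)·0.000 - (4)·0.000) / (10.1) = -0.198
  q = (-6 - (-4)·-0.198 - (-3)·0.000 - (-1.5)·0.000) / (11.5) = -0.591
  r = (-10 - (3)·-0.198 - (-1.6)·-0.591 - (4)·0.000) / (10.6) = -0.977
  s = (-5 - (2)·-0.198 - (1)·-0.591 - (-2.8)·-0.977) / (9.8) = -0.689
Iteration 2:
  p = (-2 - (-4)·-0.591 - (0.1)·-0.977 - (4)·-0.689) / (10.1) = -0.150
  q = (-6 - (-4)·-0.150 - (-3)·-0.977 - (-1.5)·-0.689) / (11.5) = -0.919
  r = (-10 - (3)·-0.150 - (-1.6)·-0.919 - (4)·-0.689) / (10.6) = -0.780
  s = (-5 - (2)·-0.150 - (1)·-0.919 - (-2.8)·-0.780) / (9.8) = -0.609
Residual b − A·x = (-1.647, 0.715, -0.316, 0.003); ∞-norm = 1.647

1.647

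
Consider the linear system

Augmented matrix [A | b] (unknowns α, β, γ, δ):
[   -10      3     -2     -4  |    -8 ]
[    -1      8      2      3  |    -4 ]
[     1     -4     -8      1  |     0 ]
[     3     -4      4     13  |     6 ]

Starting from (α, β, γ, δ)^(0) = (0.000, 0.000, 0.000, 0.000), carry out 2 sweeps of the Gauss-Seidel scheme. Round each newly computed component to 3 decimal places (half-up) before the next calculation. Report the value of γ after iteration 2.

Iteration 1:
  α = (-8 - (3)·0.000 - (-2)·0.000 - (-4)·0.000) / (-10) = 0.800
  β = (-4 - (-1)·0.800 - (2)·0.000 - (3)·0.000) / (8) = -0.400
  γ = (0 - (1)·0.800 - (-4)·-0.400 - (1)·0.000) / (-8) = 0.300
  δ = (6 - (3)·0.800 - (-4)·-0.400 - (4)·0.300) / (13) = 0.062
Iteration 2:
  α = (-8 - (3)·-0.400 - (-2)·0.300 - (-4)·0.062) / (-10) = 0.595
  β = (-4 - (-1)·0.595 - (2)·0.300 - (3)·0.062) / (8) = -0.524
  γ = (0 - (1)·0.595 - (-4)·-0.524 - (1)·0.062) / (-8) = 0.344
  δ = (6 - (3)·0.595 - (-4)·-0.524 - (4)·0.344) / (13) = 0.057

0.344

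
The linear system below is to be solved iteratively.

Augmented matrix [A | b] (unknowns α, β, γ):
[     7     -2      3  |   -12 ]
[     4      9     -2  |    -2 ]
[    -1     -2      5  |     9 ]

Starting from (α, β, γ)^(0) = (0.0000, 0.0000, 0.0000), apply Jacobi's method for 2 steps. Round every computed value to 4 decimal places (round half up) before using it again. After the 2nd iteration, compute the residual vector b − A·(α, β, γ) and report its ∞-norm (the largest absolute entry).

Iteration 1:
  α = (-12 - (-2)·0.0000 - (3)·0.0000) / (7) = -1.7143
  β = (-2 - (4)·0.0000 - (-2)·0.0000) / (9) = -0.2222
  γ = (9 - (-1)·0.0000 - (-2)·0.0000) / (5) = 1.8000
Iteration 2:
  α = (-12 - (-2)·-0.2222 - (3)·1.8000) / (7) = -2.5492
  β = (-2 - (4)·-1.7143 - (-2)·1.8000) / (9) = 0.9397
  γ = (9 - (-1)·-1.7143 - (-2)·-0.2222) / (5) = 1.3683
Residual b − A·x = (3.6189, 2.4761, 1.4887); ∞-norm = 3.6189

3.6189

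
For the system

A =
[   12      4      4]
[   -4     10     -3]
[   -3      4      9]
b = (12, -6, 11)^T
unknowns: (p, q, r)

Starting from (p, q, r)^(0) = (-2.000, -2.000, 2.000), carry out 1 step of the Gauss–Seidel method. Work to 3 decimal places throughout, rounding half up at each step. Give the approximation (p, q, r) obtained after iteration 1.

(1.000, 0.400, 1.378)

Iteration 1:
  p = (12 - (4)·-2.000 - (4)·2.000) / (12) = 1.000
  q = (-6 - (-4)·1.000 - (-3)·2.000) / (10) = 0.400
  r = (11 - (-3)·1.000 - (4)·0.400) / (9) = 1.378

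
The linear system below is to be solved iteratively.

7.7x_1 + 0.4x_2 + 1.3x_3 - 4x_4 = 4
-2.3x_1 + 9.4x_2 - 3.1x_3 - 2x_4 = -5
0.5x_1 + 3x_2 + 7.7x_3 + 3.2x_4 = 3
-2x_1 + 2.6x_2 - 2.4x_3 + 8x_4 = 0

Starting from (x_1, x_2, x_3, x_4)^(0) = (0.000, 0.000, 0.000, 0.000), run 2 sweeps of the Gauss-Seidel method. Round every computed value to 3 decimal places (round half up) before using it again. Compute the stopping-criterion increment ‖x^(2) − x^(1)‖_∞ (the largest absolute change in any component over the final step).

0.298

Iteration 1:
  x_1 = (4 - (0.4)·0.000 - (1.3)·0.000 - (-4)·0.000) / (7.7) = 0.519
  x_2 = (-5 - (-2.3)·0.519 - (-3.1)·0.000 - (-2)·0.000) / (9.4) = -0.405
  x_3 = (3 - (0.5)·0.519 - (3)·-0.405 - (3.2)·0.000) / (7.7) = 0.514
  x_4 = (0 - (-2)·0.519 - (2.6)·-0.405 - (-2.4)·0.514) / (8) = 0.416
Iteration 2:
  x_1 = (4 - (0.4)·-0.405 - (1.3)·0.514 - (-4)·0.416) / (7.7) = 0.670
  x_2 = (-5 - (-2.3)·0.670 - (-3.1)·0.514 - (-2)·0.416) / (9.4) = -0.110
  x_3 = (3 - (0.5)·0.670 - (3)·-0.110 - (3.2)·0.416) / (7.7) = 0.216
  x_4 = (0 - (-2)·0.670 - (2.6)·-0.110 - (-2.4)·0.216) / (8) = 0.268
Change: (0.151, 0.295, -0.298, -0.148) → max |·| = 0.298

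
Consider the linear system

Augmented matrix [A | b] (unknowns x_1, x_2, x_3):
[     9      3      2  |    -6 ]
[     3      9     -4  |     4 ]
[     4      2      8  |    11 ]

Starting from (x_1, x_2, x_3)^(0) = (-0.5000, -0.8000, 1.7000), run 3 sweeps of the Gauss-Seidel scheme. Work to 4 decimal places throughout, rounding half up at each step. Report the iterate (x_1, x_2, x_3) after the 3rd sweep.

(-1.5666, 1.7304, 1.7257)

Iteration 1:
  x_1 = (-6 - (3)·-0.8000 - (2)·1.7000) / (9) = -0.7778
  x_2 = (4 - (3)·-0.7778 - (-4)·1.7000) / (9) = 1.4593
  x_3 = (11 - (4)·-0.7778 - (2)·1.4593) / (8) = 1.3991
Iteration 2:
  x_1 = (-6 - (3)·1.4593 - (2)·1.3991) / (9) = -1.4640
  x_2 = (4 - (3)·-1.4640 - (-4)·1.3991) / (9) = 1.5543
  x_3 = (11 - (4)·-1.4640 - (2)·1.5543) / (8) = 1.7184
Iteration 3:
  x_1 = (-6 - (3)·1.5543 - (2)·1.7184) / (9) = -1.5666
  x_2 = (4 - (3)·-1.5666 - (-4)·1.7184) / (9) = 1.7304
  x_3 = (11 - (4)·-1.5666 - (2)·1.7304) / (8) = 1.7257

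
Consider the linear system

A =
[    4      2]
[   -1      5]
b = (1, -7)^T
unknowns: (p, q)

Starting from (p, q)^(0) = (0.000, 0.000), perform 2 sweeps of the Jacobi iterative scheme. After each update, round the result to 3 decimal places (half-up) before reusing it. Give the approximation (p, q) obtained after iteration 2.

Iteration 1:
  p = (1 - (2)·0.000) / (4) = 0.250
  q = (-7 - (-1)·0.000) / (5) = -1.400
Iteration 2:
  p = (1 - (2)·-1.400) / (4) = 0.950
  q = (-7 - (-1)·0.250) / (5) = -1.350

(0.950, -1.350)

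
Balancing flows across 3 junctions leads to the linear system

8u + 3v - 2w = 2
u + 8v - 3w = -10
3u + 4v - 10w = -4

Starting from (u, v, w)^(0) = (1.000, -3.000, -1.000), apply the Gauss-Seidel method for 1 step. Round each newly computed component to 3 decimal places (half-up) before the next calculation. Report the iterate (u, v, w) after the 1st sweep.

Iteration 1:
  u = (2 - (3)·-3.000 - (-2)·-1.000) / (8) = 1.125
  v = (-10 - (1)·1.125 - (-3)·-1.000) / (8) = -1.766
  w = (-4 - (3)·1.125 - (4)·-1.766) / (-10) = 0.031

(1.125, -1.766, 0.031)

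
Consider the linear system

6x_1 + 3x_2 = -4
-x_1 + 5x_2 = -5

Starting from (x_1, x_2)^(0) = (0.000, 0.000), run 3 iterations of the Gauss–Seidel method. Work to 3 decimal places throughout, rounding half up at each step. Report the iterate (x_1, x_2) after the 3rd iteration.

Iteration 1:
  x_1 = (-4 - (3)·0.000) / (6) = -0.667
  x_2 = (-5 - (-1)·-0.667) / (5) = -1.133
Iteration 2:
  x_1 = (-4 - (3)·-1.133) / (6) = -0.100
  x_2 = (-5 - (-1)·-0.100) / (5) = -1.020
Iteration 3:
  x_1 = (-4 - (3)·-1.020) / (6) = -0.157
  x_2 = (-5 - (-1)·-0.157) / (5) = -1.031

(-0.157, -1.031)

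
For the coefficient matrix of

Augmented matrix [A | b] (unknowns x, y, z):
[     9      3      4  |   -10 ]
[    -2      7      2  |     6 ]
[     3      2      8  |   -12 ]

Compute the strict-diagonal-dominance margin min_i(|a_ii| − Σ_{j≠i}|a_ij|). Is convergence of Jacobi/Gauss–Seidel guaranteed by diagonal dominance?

2

row 1: |9| − (3+4) = 2
row 2: |7| − (2+2) = 3
row 3: |8| − (3+2) = 3
minimum over rows = 2 → strictly diagonally dominant (convergence guaranteed)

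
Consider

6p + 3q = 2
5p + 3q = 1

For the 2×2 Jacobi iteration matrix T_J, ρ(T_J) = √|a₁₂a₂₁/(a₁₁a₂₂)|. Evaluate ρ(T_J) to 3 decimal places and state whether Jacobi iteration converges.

a₁₂a₂₁/(a₁₁a₂₂) = (3)·(5) / ((6)·(3)) = 0.833333
ρ = √|0.833333| = √0.833333 = 0.913
ρ < 1, so Jacobi converges

0.913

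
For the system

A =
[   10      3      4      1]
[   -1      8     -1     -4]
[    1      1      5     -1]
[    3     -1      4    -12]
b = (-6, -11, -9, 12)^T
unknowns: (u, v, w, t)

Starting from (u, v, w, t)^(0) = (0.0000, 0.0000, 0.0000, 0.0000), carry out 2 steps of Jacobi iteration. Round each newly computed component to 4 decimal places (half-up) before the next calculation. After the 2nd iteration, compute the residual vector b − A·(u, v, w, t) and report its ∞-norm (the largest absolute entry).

5.2773

Iteration 1:
  u = (-6 - (3)·0.0000 - (4)·0.0000 - (1)·0.0000) / (10) = -0.6000
  v = (-11 - (-1)·0.0000 - (-1)·0.0000 - (-4)·0.0000) / (8) = -1.3750
  w = (-9 - (1)·0.0000 - (1)·0.0000 - (-1)·0.0000) / (5) = -1.8000
  t = (12 - (3)·0.0000 - (-1)·0.0000 - (4)·0.0000) / (-12) = -1.0000
Iteration 2:
  u = (-6 - (3)·-1.3750 - (4)·-1.8000 - (1)·-1.0000) / (10) = 0.6325
  v = (-11 - (-1)·-0.6000 - (-1)·-1.8000 - (-4)·-1.0000) / (8) = -2.1750
  w = (-9 - (1)·-0.6000 - (1)·-1.3750 - (-1)·-1.0000) / (5) = -1.6050
  t = (12 - (3)·-0.6000 - (-1)·-1.3750 - (4)·-1.8000) / (-12) = -1.6354
Residual b − A·x = (2.2554, -1.1141, -1.0679, -5.2773); ∞-norm = 5.2773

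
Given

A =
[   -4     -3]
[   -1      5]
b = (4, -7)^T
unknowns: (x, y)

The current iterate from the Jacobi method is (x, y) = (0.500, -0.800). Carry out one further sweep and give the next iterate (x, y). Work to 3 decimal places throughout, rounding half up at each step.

(-0.400, -1.300)

One sweep:
  x = (4 - (-3)·-0.800) / (-4) = -0.400
  y = (-7 - (-1)·0.500) / (5) = -1.300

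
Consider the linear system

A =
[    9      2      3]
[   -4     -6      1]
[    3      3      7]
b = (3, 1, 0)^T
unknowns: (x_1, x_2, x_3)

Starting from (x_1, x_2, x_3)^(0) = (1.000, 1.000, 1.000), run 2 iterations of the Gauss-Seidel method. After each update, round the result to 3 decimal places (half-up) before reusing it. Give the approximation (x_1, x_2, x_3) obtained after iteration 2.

Iteration 1:
  x_1 = (3 - (2)·1.000 - (3)·1.000) / (9) = -0.222
  x_2 = (1 - (-4)·-0.222 - (1)·1.000) / (-6) = 0.148
  x_3 = (0 - (3)·-0.222 - (3)·0.148) / (7) = 0.032
Iteration 2:
  x_1 = (3 - (2)·0.148 - (3)·0.032) / (9) = 0.290
  x_2 = (1 - (-4)·0.290 - (1)·0.032) / (-6) = -0.355
  x_3 = (0 - (3)·0.290 - (3)·-0.355) / (7) = 0.028

(0.290, -0.355, 0.028)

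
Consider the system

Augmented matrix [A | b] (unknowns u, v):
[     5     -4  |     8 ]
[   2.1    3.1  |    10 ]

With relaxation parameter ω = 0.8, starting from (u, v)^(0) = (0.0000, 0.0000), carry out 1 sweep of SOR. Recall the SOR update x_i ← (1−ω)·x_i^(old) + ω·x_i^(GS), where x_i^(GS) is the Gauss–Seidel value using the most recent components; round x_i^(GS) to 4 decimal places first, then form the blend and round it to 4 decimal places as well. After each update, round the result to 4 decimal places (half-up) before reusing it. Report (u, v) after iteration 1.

(1.2800, 1.8870)

Iteration 1:
  u: GS value = (8 - (-4)·0.0000) / (5) = 1.6000;  u ← (1−ω)·0.0000 + ω·1.6000 = 1.2800
  v: GS value = (10 - (2.1)·1.2800) / (3.1) = 2.3587;  v ← (1−ω)·0.0000 + ω·2.3587 = 1.8870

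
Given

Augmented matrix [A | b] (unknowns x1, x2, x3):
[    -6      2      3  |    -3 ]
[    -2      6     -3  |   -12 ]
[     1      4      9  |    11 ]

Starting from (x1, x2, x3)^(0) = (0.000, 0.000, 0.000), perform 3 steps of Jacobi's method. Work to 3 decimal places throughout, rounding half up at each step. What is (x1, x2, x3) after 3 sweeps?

Iteration 1:
  x1 = (-3 - (2)·0.000 - (3)·0.000) / (-6) = 0.500
  x2 = (-12 - (-2)·0.000 - (-3)·0.000) / (6) = -2.000
  x3 = (11 - (1)·0.000 - (4)·0.000) / (9) = 1.222
Iteration 2:
  x1 = (-3 - (2)·-2.000 - (3)·1.222) / (-6) = 0.444
  x2 = (-12 - (-2)·0.500 - (-3)·1.222) / (6) = -1.222
  x3 = (11 - (1)·0.500 - (4)·-2.000) / (9) = 2.056
Iteration 3:
  x1 = (-3 - (2)·-1.222 - (3)·2.056) / (-6) = 1.121
  x2 = (-12 - (-2)·0.444 - (-3)·2.056) / (6) = -0.824
  x3 = (11 - (1)·0.444 - (4)·-1.222) / (9) = 1.716

(1.121, -0.824, 1.716)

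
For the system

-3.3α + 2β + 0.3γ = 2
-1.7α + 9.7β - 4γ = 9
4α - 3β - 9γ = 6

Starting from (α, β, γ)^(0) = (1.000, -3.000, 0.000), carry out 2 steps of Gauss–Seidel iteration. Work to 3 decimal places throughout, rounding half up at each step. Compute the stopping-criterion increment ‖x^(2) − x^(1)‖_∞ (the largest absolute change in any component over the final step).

Iteration 1:
  α = (2 - (2)·-3.000 - (0.3)·0.000) / (-3.3) = -2.424
  β = (9 - (-1.7)·-2.424 - (-4)·0.000) / (9.7) = 0.503
  γ = (6 - (4)·-2.424 - (-3)·0.503) / (-9) = -1.912
Iteration 2:
  α = (2 - (2)·0.503 - (0.3)·-1.912) / (-3.3) = -0.475
  β = (9 - (-1.7)·-0.475 - (-4)·-1.912) / (9.7) = 0.056
  γ = (6 - (4)·-0.475 - (-3)·0.056) / (-9) = -0.896
Change: (1.949, -0.447, 1.016) → max |·| = 1.949

1.949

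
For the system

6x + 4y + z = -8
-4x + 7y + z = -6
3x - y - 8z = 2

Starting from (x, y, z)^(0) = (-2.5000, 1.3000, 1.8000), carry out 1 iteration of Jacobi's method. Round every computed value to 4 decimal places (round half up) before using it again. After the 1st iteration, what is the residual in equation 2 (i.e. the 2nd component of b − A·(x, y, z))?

Iteration 1:
  x = (-8 - (4)·1.3000 - (1)·1.8000) / (6) = -2.5000
  y = (-6 - (-4)·-2.5000 - (1)·1.8000) / (7) = -2.5429
  z = (2 - (3)·-2.5000 - (-1)·1.3000) / (-8) = -1.3500
Residual b − A·x = (18.5216, 3.1503, -3.8429)

3.1503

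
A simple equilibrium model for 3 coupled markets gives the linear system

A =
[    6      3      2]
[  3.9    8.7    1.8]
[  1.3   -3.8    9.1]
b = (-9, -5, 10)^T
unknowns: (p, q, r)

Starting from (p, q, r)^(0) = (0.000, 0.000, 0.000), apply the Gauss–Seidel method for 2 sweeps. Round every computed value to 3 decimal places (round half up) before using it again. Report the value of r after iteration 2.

Iteration 1:
  p = (-9 - (3)·0.000 - (2)·0.000) / (6) = -1.500
  q = (-5 - (3.9)·-1.500 - (1.8)·0.000) / (8.7) = 0.098
  r = (10 - (1.3)·-1.500 - (-3.8)·0.098) / (9.1) = 1.354
Iteration 2:
  p = (-9 - (3)·0.098 - (2)·1.354) / (6) = -2.000
  q = (-5 - (3.9)·-2.000 - (1.8)·1.354) / (8.7) = 0.042
  r = (10 - (1.3)·-2.000 - (-3.8)·0.042) / (9.1) = 1.402

1.402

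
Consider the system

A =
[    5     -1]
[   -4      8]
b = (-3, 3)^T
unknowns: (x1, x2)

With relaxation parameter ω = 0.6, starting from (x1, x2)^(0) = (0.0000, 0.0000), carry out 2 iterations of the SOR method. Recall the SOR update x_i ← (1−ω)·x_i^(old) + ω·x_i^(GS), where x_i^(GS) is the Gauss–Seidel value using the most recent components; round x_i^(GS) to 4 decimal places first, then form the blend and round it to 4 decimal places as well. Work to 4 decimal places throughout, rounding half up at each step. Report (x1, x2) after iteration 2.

(-0.4900, 0.1248)

Iteration 1:
  x1: GS value = (-3 - (-1)·0.0000) / (5) = -0.6000;  x1 ← (1−ω)·0.0000 + ω·-0.6000 = -0.3600
  x2: GS value = (3 - (-4)·-0.3600) / (8) = 0.1950;  x2 ← (1−ω)·0.0000 + ω·0.1950 = 0.1170
Iteration 2:
  x1: GS value = (-3 - (-1)·0.1170) / (5) = -0.5766;  x1 ← (1−ω)·-0.3600 + ω·-0.5766 = -0.4900
  x2: GS value = (3 - (-4)·-0.4900) / (8) = 0.1300;  x2 ← (1−ω)·0.1170 + ω·0.1300 = 0.1248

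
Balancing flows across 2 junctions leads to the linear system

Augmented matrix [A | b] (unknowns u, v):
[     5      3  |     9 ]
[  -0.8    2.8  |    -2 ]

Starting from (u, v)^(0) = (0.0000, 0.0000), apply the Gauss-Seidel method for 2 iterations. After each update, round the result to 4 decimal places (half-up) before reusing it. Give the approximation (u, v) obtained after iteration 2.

Iteration 1:
  u = (9 - (3)·0.0000) / (5) = 1.8000
  v = (-2 - (-0.8)·1.8000) / (2.8) = -0.2000
Iteration 2:
  u = (9 - (3)·-0.2000) / (5) = 1.9200
  v = (-2 - (-0.8)·1.9200) / (2.8) = -0.1657

(1.9200, -0.1657)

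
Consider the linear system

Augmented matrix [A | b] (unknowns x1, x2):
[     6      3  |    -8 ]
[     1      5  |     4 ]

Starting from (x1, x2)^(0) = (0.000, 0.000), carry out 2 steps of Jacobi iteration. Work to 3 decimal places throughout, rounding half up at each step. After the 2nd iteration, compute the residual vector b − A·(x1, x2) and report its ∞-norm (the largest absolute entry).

Iteration 1:
  x1 = (-8 - (3)·0.000) / (6) = -1.333
  x2 = (4 - (1)·0.000) / (5) = 0.800
Iteration 2:
  x1 = (-8 - (3)·0.800) / (6) = -1.733
  x2 = (4 - (1)·-1.333) / (5) = 1.067
Residual b − A·x = (-0.803, 0.398); ∞-norm = 0.803

0.803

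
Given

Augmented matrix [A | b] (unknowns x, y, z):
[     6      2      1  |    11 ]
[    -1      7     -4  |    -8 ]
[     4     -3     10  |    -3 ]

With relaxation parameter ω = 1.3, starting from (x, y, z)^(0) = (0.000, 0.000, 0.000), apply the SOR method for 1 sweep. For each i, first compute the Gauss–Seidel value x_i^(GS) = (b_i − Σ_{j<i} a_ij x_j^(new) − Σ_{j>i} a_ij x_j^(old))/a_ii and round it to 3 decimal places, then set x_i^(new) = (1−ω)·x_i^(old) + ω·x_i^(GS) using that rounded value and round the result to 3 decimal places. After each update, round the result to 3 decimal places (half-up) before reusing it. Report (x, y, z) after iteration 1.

(2.383, -1.043, -2.036)

Iteration 1:
  x: GS value = (11 - (2)·0.000 - (1)·0.000) / (6) = 1.833;  x ← (1−ω)·0.000 + ω·1.833 = 2.383
  y: GS value = (-8 - (-1)·2.383 - (-4)·0.000) / (7) = -0.802;  y ← (1−ω)·0.000 + ω·-0.802 = -1.043
  z: GS value = (-3 - (4)·2.383 - (-3)·-1.043) / (10) = -1.566;  z ← (1−ω)·0.000 + ω·-1.566 = -2.036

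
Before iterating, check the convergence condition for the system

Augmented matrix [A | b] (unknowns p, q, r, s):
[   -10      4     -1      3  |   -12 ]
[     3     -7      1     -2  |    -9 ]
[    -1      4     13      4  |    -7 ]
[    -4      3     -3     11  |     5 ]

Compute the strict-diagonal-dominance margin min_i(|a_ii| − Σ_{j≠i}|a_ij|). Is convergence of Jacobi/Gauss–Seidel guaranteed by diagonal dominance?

1

row 1: |-10| − (4+1+3) = 2
row 2: |-7| − (3+1+2) = 1
row 3: |13| − (1+4+4) = 4
row 4: |11| − (4+3+3) = 1
minimum over rows = 1 → strictly diagonally dominant (convergence guaranteed)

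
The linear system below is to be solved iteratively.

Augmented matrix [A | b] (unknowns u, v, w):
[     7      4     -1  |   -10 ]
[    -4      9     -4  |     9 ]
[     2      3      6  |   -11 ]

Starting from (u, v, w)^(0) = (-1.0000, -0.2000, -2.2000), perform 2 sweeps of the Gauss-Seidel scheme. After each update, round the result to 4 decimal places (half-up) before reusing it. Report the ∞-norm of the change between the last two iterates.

Iteration 1:
  u = (-10 - (4)·-0.2000 - (-1)·-2.2000) / (7) = -1.6286
  v = (9 - (-4)·-1.6286 - (-4)·-2.2000) / (9) = -0.7016
  w = (-11 - (2)·-1.6286 - (3)·-0.7016) / (6) = -0.9397
Iteration 2:
  u = (-10 - (4)·-0.7016 - (-1)·-0.9397) / (7) = -1.1619
  v = (9 - (-4)·-1.1619 - (-4)·-0.9397) / (9) = 0.0660
  w = (-11 - (2)·-1.1619 - (3)·0.0660) / (6) = -1.4790
Change: (0.4667, 0.7676, -0.5393) → max |·| = 0.7676

0.7676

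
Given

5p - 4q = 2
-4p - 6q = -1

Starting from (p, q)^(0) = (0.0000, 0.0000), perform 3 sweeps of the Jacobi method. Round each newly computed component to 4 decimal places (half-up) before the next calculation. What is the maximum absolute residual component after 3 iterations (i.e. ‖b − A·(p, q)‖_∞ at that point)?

Iteration 1:
  p = (2 - (-4)·0.0000) / (5) = 0.4000
  q = (-1 - (-4)·0.0000) / (-6) = 0.1667
Iteration 2:
  p = (2 - (-4)·0.1667) / (5) = 0.5334
  q = (-1 - (-4)·0.4000) / (-6) = -0.1000
Iteration 3:
  p = (2 - (-4)·-0.1000) / (5) = 0.3200
  q = (-1 - (-4)·0.5334) / (-6) = -0.1889
Residual b − A·x = (-0.3556, -0.8534); ∞-norm = 0.8534

0.8534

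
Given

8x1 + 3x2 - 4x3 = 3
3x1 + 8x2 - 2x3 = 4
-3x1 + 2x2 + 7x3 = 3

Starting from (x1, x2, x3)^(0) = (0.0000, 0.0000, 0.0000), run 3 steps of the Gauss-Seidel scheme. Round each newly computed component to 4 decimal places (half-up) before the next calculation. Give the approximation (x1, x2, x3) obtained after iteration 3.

(0.4649, 0.4532, 0.4983)

Iteration 1:
  x1 = (3 - (3)·0.0000 - (-4)·0.0000) / (8) = 0.3750
  x2 = (4 - (3)·0.3750 - (-2)·0.0000) / (8) = 0.3594
  x3 = (3 - (-3)·0.3750 - (2)·0.3594) / (7) = 0.4866
Iteration 2:
  x1 = (3 - (3)·0.3594 - (-4)·0.4866) / (8) = 0.4835
  x2 = (4 - (3)·0.4835 - (-2)·0.4866) / (8) = 0.4403
  x3 = (3 - (-3)·0.4835 - (2)·0.4403) / (7) = 0.5100
Iteration 3:
  x1 = (3 - (3)·0.4403 - (-4)·0.5100) / (8) = 0.4649
  x2 = (4 - (3)·0.4649 - (-2)·0.5100) / (8) = 0.4532
  x3 = (3 - (-3)·0.4649 - (2)·0.4532) / (7) = 0.4983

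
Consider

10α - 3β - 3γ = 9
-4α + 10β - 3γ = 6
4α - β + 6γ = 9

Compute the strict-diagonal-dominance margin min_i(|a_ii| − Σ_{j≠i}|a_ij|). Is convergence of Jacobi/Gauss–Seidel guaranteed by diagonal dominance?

1

row 1: |10| − (3+3) = 4
row 2: |10| − (4+3) = 3
row 3: |6| − (4+1) = 1
minimum over rows = 1 → strictly diagonally dominant (convergence guaranteed)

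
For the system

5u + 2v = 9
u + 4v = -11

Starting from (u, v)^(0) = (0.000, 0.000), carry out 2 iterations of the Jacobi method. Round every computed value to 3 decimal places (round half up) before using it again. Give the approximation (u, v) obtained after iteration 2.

(2.900, -3.200)

Iteration 1:
  u = (9 - (2)·0.000) / (5) = 1.800
  v = (-11 - (1)·0.000) / (4) = -2.750
Iteration 2:
  u = (9 - (2)·-2.750) / (5) = 2.900
  v = (-11 - (1)·1.800) / (4) = -3.200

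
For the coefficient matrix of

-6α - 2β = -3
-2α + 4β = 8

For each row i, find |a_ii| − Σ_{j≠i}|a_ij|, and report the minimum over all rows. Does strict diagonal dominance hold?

row 1: |-6| − (2) = 4
row 2: |4| − (2) = 2
minimum over rows = 2 → strictly diagonally dominant (convergence guaranteed)

2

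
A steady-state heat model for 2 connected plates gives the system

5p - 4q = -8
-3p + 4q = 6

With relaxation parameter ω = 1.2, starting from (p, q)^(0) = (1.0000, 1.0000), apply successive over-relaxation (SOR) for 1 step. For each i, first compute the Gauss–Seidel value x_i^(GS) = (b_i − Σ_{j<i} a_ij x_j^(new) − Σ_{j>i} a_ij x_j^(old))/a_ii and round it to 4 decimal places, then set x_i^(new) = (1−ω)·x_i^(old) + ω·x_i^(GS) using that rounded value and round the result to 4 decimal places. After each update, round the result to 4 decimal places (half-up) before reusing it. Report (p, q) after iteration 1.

Iteration 1:
  p: GS value = (-8 - (-4)·1.0000) / (5) = -0.8000;  p ← (1−ω)·1.0000 + ω·-0.8000 = -1.1600
  q: GS value = (6 - (-3)·-1.1600) / (4) = 0.6300;  q ← (1−ω)·1.0000 + ω·0.6300 = 0.5560

(-1.1600, 0.5560)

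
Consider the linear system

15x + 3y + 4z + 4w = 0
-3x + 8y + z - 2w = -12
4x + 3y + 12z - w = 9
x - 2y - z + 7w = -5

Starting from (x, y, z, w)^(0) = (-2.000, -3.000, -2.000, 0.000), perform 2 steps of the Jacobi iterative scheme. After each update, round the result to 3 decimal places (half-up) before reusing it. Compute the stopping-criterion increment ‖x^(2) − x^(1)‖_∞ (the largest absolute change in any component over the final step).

1.426

Iteration 1:
  x = (0 - (3)·-3.000 - (4)·-2.000 - (4)·0.000) / (15) = 1.133
  y = (-12 - (-3)·-2.000 - (1)·-2.000 - (-2)·0.000) / (8) = -2.000
  z = (9 - (4)·-2.000 - (3)·-3.000 - (-1)·0.000) / (12) = 2.167
  w = (-5 - (1)·-2.000 - (-2)·-3.000 - (-1)·-2.000) / (7) = -1.571
Iteration 2:
  x = (0 - (3)·-2.000 - (4)·2.167 - (4)·-1.571) / (15) = 0.241
  y = (-12 - (-3)·1.133 - (1)·2.167 - (-2)·-1.571) / (8) = -1.739
  z = (9 - (4)·1.133 - (3)·-2.000 - (-1)·-1.571) / (12) = 0.741
  w = (-5 - (1)·1.133 - (-2)·-2.000 - (-1)·2.167) / (7) = -1.138
Change: (-0.892, 0.261, -1.426, 0.433) → max |·| = 1.426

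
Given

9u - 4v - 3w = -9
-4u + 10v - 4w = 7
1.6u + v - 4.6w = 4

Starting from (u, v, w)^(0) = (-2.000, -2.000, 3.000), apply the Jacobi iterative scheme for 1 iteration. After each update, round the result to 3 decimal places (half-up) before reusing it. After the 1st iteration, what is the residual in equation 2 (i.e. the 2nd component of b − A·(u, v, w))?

-15.556

Iteration 1:
  u = (-9 - (-4)·-2.000 - (-3)·3.000) / (9) = -0.889
  v = (7 - (-4)·-2.000 - (-4)·3.000) / (10) = 1.100
  w = (4 - (1.6)·-2.000 - (1)·-2.000) / (-4.6) = -2.000
Residual b − A·x = (-2.599, -15.556, -4.878)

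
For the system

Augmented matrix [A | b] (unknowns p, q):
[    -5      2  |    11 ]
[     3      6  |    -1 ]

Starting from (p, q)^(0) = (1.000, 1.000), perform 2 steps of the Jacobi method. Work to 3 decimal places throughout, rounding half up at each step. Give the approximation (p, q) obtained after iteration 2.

(-2.467, 0.733)

Iteration 1:
  p = (11 - (2)·1.000) / (-5) = -1.800
  q = (-1 - (3)·1.000) / (6) = -0.667
Iteration 2:
  p = (11 - (2)·-0.667) / (-5) = -2.467
  q = (-1 - (3)·-1.800) / (6) = 0.733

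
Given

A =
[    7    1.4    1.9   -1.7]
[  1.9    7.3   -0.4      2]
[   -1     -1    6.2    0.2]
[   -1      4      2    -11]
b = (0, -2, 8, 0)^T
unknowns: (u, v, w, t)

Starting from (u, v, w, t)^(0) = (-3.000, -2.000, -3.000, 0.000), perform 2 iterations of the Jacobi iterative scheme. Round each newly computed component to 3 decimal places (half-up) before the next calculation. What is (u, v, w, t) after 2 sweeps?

(-0.443, -0.289, 1.574, 0.102)

Iteration 1:
  u = (0 - (1.4)·-2.000 - (1.9)·-3.000 - (-1.7)·0.000) / (7) = 1.214
  v = (-2 - (1.9)·-3.000 - (-0.4)·-3.000 - (2)·0.000) / (7.3) = 0.342
  w = (8 - (-1)·-3.000 - (-1)·-2.000 - (0.2)·0.000) / (6.2) = 0.484
  t = (0 - (-1)·-3.000 - (4)·-2.000 - (2)·-3.000) / (-11) = -1.000
Iteration 2:
  u = (0 - (1.4)·0.342 - (1.9)·0.484 - (-1.7)·-1.000) / (7) = -0.443
  v = (-2 - (1.9)·1.214 - (-0.4)·0.484 - (2)·-1.000) / (7.3) = -0.289
  w = (8 - (-1)·1.214 - (-1)·0.342 - (0.2)·-1.000) / (6.2) = 1.574
  t = (0 - (-1)·1.214 - (4)·0.342 - (2)·0.484) / (-11) = 0.102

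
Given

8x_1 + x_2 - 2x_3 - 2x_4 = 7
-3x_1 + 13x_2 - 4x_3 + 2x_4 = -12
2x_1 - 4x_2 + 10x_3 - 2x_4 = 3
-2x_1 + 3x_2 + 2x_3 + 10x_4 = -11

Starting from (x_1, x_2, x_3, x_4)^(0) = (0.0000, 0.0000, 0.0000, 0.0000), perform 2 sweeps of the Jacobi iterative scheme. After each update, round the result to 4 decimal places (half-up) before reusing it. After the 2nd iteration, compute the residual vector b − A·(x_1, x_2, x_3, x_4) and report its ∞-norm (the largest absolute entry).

4.0946

Iteration 1:
  x_1 = (7 - (1)·0.0000 - (-2)·0.0000 - (-2)·0.0000) / (8) = 0.8750
  x_2 = (-12 - (-3)·0.0000 - (-4)·0.0000 - (2)·0.0000) / (13) = -0.9231
  x_3 = (3 - (2)·0.0000 - (-4)·0.0000 - (-2)·0.0000) / (10) = 0.3000
  x_4 = (-11 - (-2)·0.0000 - (3)·0.0000 - (2)·0.0000) / (10) = -1.1000
Iteration 2:
  x_1 = (7 - (1)·-0.9231 - (-2)·0.3000 - (-2)·-1.1000) / (8) = 0.7904
  x_2 = (-12 - (-3)·0.8750 - (-4)·0.3000 - (2)·-1.1000) / (13) = -0.4596
  x_3 = (3 - (2)·0.8750 - (-4)·-0.9231 - (-2)·-1.1000) / (10) = -0.4642
  x_4 = (-11 - (-2)·0.8750 - (3)·-0.9231 - (2)·0.3000) / (10) = -0.7081
Residual b − A·x = (-1.2082, -4.0946, 2.8066, -0.0310); ∞-norm = 4.0946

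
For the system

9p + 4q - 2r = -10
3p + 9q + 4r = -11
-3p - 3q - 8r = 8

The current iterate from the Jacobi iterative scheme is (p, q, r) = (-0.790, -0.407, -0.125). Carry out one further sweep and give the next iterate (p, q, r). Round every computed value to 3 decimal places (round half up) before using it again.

One sweep:
  p = (-10 - (4)·-0.407 - (-2)·-0.125) / (9) = -0.958
  q = (-11 - (3)·-0.790 - (4)·-0.125) / (9) = -0.903
  r = (8 - (-3)·-0.790 - (-3)·-0.407) / (-8) = -0.551

(-0.958, -0.903, -0.551)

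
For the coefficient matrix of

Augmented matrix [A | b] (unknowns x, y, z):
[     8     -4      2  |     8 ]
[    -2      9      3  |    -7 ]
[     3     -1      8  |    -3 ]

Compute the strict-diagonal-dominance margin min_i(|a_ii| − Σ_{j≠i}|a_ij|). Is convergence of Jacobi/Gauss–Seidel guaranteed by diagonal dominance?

2

row 1: |8| − (4+2) = 2
row 2: |9| − (2+3) = 4
row 3: |8| − (3+1) = 4
minimum over rows = 2 → strictly diagonally dominant (convergence guaranteed)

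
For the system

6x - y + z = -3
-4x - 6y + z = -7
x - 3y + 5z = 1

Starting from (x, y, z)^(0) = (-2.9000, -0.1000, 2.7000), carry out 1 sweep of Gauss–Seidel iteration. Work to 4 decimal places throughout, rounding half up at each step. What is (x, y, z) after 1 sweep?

(-0.9667, 2.2611, 1.7500)

Iteration 1:
  x = (-3 - (-1)·-0.1000 - (1)·2.7000) / (6) = -0.9667
  y = (-7 - (-4)·-0.9667 - (1)·2.7000) / (-6) = 2.2611
  z = (1 - (1)·-0.9667 - (-3)·2.2611) / (5) = 1.7500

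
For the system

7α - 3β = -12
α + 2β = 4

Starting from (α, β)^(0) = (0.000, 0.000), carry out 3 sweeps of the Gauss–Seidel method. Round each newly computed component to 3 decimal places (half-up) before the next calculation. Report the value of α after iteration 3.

-0.752

Iteration 1:
  α = (-12 - (-3)·0.000) / (7) = -1.714
  β = (4 - (1)·-1.714) / (2) = 2.857
Iteration 2:
  α = (-12 - (-3)·2.857) / (7) = -0.490
  β = (4 - (1)·-0.490) / (2) = 2.245
Iteration 3:
  α = (-12 - (-3)·2.245) / (7) = -0.752
  β = (4 - (1)·-0.752) / (2) = 2.376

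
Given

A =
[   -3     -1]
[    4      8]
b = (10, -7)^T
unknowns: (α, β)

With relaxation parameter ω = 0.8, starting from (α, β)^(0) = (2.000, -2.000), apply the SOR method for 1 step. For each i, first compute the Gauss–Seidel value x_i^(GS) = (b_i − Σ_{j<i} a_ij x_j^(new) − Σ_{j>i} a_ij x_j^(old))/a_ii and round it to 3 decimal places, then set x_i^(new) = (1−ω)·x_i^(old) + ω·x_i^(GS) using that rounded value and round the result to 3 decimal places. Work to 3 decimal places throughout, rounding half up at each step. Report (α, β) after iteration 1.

Iteration 1:
  α: GS value = (10 - (-1)·-2.000) / (-3) = -2.667;  α ← (1−ω)·2.000 + ω·-2.667 = -1.734
  β: GS value = (-7 - (4)·-1.734) / (8) = -0.008;  β ← (1−ω)·-2.000 + ω·-0.008 = -0.406

(-1.734, -0.406)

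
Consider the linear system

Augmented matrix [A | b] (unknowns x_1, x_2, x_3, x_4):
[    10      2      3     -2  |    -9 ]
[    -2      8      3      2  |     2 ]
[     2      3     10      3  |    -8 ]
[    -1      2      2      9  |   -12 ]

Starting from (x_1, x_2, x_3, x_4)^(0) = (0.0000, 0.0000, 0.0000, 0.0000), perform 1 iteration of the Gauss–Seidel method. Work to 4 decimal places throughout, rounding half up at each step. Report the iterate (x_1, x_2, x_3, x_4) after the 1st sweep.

Iteration 1:
  x_1 = (-9 - (2)·0.0000 - (3)·0.0000 - (-2)·0.0000) / (10) = -0.9000
  x_2 = (2 - (-2)·-0.9000 - (3)·0.0000 - (2)·0.0000) / (8) = 0.0250
  x_3 = (-8 - (2)·-0.9000 - (3)·0.0250 - (3)·0.0000) / (10) = -0.6275
  x_4 = (-12 - (-1)·-0.9000 - (2)·0.0250 - (2)·-0.6275) / (9) = -1.2994

(-0.9000, 0.0250, -0.6275, -1.2994)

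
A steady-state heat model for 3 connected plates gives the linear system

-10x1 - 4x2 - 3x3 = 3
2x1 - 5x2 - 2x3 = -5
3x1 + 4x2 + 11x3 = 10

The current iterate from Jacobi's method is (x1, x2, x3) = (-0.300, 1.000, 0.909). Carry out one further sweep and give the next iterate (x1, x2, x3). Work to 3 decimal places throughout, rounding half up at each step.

One sweep:
  x1 = (3 - (-4)·1.000 - (-3)·0.909) / (-10) = -0.973
  x2 = (-5 - (2)·-0.300 - (-2)·0.909) / (-5) = 0.516
  x3 = (10 - (3)·-0.300 - (4)·1.000) / (11) = 0.627

(-0.973, 0.516, 0.627)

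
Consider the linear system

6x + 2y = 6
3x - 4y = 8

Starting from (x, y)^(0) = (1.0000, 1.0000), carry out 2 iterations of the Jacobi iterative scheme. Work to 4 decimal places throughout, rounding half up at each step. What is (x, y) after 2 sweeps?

(1.4167, -1.5000)

Iteration 1:
  x = (6 - (2)·1.0000) / (6) = 0.6667
  y = (8 - (3)·1.0000) / (-4) = -1.2500
Iteration 2:
  x = (6 - (2)·-1.2500) / (6) = 1.4167
  y = (8 - (3)·0.6667) / (-4) = -1.5000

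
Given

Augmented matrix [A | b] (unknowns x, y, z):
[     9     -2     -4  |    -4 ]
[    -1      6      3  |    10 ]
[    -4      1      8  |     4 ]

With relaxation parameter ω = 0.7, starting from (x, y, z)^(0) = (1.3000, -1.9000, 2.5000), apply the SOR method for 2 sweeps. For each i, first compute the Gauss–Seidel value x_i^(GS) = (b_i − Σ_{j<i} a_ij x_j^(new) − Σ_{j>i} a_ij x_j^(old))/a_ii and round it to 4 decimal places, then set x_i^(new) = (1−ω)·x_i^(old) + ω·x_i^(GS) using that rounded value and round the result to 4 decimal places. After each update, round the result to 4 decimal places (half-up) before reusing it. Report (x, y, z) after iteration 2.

Iteration 1:
  x: GS value = (-4 - (-2)·-1.9000 - (-4)·2.5000) / (9) = 0.2444;  x ← (1−ω)·1.3000 + ω·0.2444 = 0.5611
  y: GS value = (10 - (-1)·0.5611 - (3)·2.5000) / (6) = 0.5102;  y ← (1−ω)·-1.9000 + ω·0.5102 = -0.2129
  z: GS value = (4 - (-4)·0.5611 - (1)·-0.2129) / (8) = 0.8072;  z ← (1−ω)·2.5000 + ω·0.8072 = 1.3150
Iteration 2:
  x: GS value = (-4 - (-2)·-0.2129 - (-4)·1.3150) / (9) = 0.0927;  x ← (1−ω)·0.5611 + ω·0.0927 = 0.2332
  y: GS value = (10 - (-1)·0.2332 - (3)·1.3150) / (6) = 1.0480;  y ← (1−ω)·-0.2129 + ω·1.0480 = 0.6697
  z: GS value = (4 - (-4)·0.2332 - (1)·0.6697) / (8) = 0.5329;  z ← (1−ω)·1.3150 + ω·0.5329 = 0.7675

(0.2332, 0.6697, 0.7675)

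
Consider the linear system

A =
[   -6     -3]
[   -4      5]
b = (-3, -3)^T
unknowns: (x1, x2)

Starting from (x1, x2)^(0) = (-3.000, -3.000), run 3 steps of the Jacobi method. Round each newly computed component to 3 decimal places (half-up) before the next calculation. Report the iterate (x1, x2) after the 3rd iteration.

(0.000, 1.000)

Iteration 1:
  x1 = (-3 - (-3)·-3.000) / (-6) = 2.000
  x2 = (-3 - (-4)·-3.000) / (5) = -3.000
Iteration 2:
  x1 = (-3 - (-3)·-3.000) / (-6) = 2.000
  x2 = (-3 - (-4)·2.000) / (5) = 1.000
Iteration 3:
  x1 = (-3 - (-3)·1.000) / (-6) = 0.000
  x2 = (-3 - (-4)·2.000) / (5) = 1.000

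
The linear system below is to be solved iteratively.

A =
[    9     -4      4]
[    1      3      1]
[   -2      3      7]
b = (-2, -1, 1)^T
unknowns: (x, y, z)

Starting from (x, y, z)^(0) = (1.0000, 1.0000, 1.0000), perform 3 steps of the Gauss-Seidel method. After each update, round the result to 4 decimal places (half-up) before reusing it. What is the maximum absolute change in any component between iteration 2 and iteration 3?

0.2804

Iteration 1:
  x = (-2 - (-4)·1.0000 - (4)·1.0000) / (9) = -0.2222
  y = (-1 - (1)·-0.2222 - (1)·1.0000) / (3) = -0.5926
  z = (1 - (-2)·-0.2222 - (3)·-0.5926) / (7) = 0.3333
Iteration 2:
  x = (-2 - (-4)·-0.5926 - (4)·0.3333) / (9) = -0.6337
  y = (-1 - (1)·-0.6337 - (1)·0.3333) / (3) = -0.2332
  z = (1 - (-2)·-0.6337 - (3)·-0.2332) / (7) = 0.0617
Iteration 3:
  x = (-2 - (-4)·-0.2332 - (4)·0.0617) / (9) = -0.3533
  y = (-1 - (1)·-0.3533 - (1)·0.0617) / (3) = -0.2361
  z = (1 - (-2)·-0.3533 - (3)·-0.2361) / (7) = 0.1431
Change: (0.2804, -0.0029, 0.0814) → max |·| = 0.2804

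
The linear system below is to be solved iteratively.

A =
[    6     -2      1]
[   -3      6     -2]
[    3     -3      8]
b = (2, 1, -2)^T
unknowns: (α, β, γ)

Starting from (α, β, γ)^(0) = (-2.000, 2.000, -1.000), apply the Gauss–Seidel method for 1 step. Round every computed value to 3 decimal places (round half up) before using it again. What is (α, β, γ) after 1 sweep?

(1.167, 0.417, -0.531)

Iteration 1:
  α = (2 - (-2)·2.000 - (1)·-1.000) / (6) = 1.167
  β = (1 - (-3)·1.167 - (-2)·-1.000) / (6) = 0.417
  γ = (-2 - (3)·1.167 - (-3)·0.417) / (8) = -0.531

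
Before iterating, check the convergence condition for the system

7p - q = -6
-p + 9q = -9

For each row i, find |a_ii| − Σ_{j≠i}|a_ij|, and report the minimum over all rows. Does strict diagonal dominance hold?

6

row 1: |7| − (1) = 6
row 2: |9| − (1) = 8
minimum over rows = 6 → strictly diagonally dominant (convergence guaranteed)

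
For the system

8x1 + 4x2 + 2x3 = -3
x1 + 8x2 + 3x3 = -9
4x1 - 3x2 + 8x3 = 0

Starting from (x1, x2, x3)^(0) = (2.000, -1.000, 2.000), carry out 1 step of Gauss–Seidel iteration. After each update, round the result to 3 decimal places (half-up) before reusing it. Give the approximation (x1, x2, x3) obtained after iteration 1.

Iteration 1:
  x1 = (-3 - (4)·-1.000 - (2)·2.000) / (8) = -0.375
  x2 = (-9 - (1)·-0.375 - (3)·2.000) / (8) = -1.828
  x3 = (0 - (4)·-0.375 - (-3)·-1.828) / (8) = -0.498

(-0.375, -1.828, -0.498)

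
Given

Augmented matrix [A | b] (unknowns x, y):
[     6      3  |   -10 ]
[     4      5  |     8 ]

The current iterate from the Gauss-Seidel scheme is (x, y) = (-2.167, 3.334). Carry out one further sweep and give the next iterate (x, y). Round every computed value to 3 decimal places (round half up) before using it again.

One sweep:
  x = (-10 - (3)·3.334) / (6) = -3.334
  y = (8 - (4)·-3.334) / (5) = 4.267

(-3.334, 4.267)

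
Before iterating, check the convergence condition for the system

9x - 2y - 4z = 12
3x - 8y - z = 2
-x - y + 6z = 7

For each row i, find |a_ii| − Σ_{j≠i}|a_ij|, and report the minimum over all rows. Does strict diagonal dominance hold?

3

row 1: |9| − (2+4) = 3
row 2: |-8| − (3+1) = 4
row 3: |6| − (1+1) = 4
minimum over rows = 3 → strictly diagonally dominant (convergence guaranteed)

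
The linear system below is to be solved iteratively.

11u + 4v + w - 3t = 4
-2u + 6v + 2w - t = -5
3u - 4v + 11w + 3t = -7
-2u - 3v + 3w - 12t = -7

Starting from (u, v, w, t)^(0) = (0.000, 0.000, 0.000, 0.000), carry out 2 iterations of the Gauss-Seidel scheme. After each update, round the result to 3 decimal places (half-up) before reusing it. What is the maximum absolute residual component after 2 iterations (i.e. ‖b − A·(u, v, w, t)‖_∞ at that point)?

Iteration 1:
  u = (4 - (4)·0.000 - (1)·0.000 - (-3)·0.000) / (11) = 0.364
  v = (-5 - (-2)·0.364 - (2)·0.000 - (-1)·0.000) / (6) = -0.712
  w = (-7 - (3)·0.364 - (-4)·-0.712 - (3)·0.000) / (11) = -0.995
  t = (-7 - (-2)·0.364 - (-3)·-0.712 - (3)·-0.995) / (-12) = 0.452
Iteration 2:
  u = (4 - (4)·-0.712 - (1)·-0.995 - (-3)·0.452) / (11) = 0.836
  v = (-5 - (-2)·0.836 - (2)·-0.995 - (-1)·0.452) / (6) = -0.148
  w = (-7 - (3)·0.836 - (-4)·-0.148 - (3)·0.452) / (11) = -1.041
  t = (-7 - (-2)·0.836 - (-3)·-0.148 - (3)·-1.041) / (-12) = 0.221
Residual b − A·x = (-2.900, -0.137, 0.688, 0.003); ∞-norm = 2.900

2.900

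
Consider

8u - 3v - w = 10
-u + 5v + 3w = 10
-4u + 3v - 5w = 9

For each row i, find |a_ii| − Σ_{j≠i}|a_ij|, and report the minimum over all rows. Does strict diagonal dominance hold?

row 1: |8| − (3+1) = 4
row 2: |5| − (1+3) = 1
row 3: |-5| − (4+3) = -2
minimum over rows = -2 → not strictly diagonally dominant

-2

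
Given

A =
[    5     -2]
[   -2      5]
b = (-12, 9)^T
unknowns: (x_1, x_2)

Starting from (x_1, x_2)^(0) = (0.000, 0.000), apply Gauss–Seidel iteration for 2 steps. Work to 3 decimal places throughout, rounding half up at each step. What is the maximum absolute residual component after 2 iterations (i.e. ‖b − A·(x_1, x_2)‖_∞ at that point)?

Iteration 1:
  x_1 = (-12 - (-2)·0.000) / (5) = -2.400
  x_2 = (9 - (-2)·-2.400) / (5) = 0.840
Iteration 2:
  x_1 = (-12 - (-2)·0.840) / (5) = -2.064
  x_2 = (9 - (-2)·-2.064) / (5) = 0.974
Residual b − A·x = (0.268, 0.002); ∞-norm = 0.268

0.268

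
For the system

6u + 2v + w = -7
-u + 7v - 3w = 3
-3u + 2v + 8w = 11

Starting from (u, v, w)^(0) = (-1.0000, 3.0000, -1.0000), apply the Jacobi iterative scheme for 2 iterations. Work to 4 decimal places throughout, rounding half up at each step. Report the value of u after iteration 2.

-1.1607

Iteration 1:
  u = (-7 - (2)·3.0000 - (1)·-1.0000) / (6) = -2.0000
  v = (3 - (-1)·-1.0000 - (-3)·-1.0000) / (7) = -0.1429
  w = (11 - (-3)·-1.0000 - (2)·3.0000) / (8) = 0.2500
Iteration 2:
  u = (-7 - (2)·-0.1429 - (1)·0.2500) / (6) = -1.1607
  v = (3 - (-1)·-2.0000 - (-3)·0.2500) / (7) = 0.2500
  w = (11 - (-3)·-2.0000 - (2)·-0.1429) / (8) = 0.6607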